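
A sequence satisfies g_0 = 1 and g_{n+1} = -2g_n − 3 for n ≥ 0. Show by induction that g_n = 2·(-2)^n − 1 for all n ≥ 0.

Base case: g_0 = 1, and 2·(-2)^0 − 1 = 2 − 1 = 1.
Assume g_j = 2·(-2)^j − 1 for some j ≥ 0.
Then g_{j+1} = -2g_j − 3 = -2·(2·(-2)^j − 1) − 3 = -4·(-2)^j + 2 − 3 = 2·(-2)^{j+1} − 1.
So the formula holds for j+1, and by induction g_n = 2·(-2)^n − 1 for all n ≥ 0.

g_n = 2·(-2)^n − 1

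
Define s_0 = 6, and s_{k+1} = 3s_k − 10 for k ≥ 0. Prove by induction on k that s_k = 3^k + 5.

Base case: s_0 = 6, and 3^0 + 5 = 1 + 5 = 6.
Assume s_r = 3^r + 5 for some r ≥ 0.
Then s_{r+1} = 3s_r − 10 = 3·(3^r + 5) − 10 = 3^{r+1} + 15 − 10 = 3^{r+1} + 5.
Hence s_k = 3^k + 5 for every k ≥ 0, by induction.

s_k = 3^k + 5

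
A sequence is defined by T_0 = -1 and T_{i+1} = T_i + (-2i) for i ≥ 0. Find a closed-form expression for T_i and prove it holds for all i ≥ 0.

Claim: T_i = -i^2 + i − 1.

Base case: T_0 = -1, and -0^2 + 0 − 1 = -1.
Assume T_j = -j^2 + j − 1.
Then T_{j+1} = T_j + (-2j) = (-j^2 + j − 1) + (-2j) = -j^2 − j − 1,
and -(j+1)^2 + (j+1) − 1 = -j^2 − j − 1.
By induction, T_i = -i^2 + i − 1 for all i ≥ 0.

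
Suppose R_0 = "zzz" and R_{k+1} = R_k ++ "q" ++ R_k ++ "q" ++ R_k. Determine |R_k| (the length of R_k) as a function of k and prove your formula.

Claim: |R_k| = 4·3^k − 1.

Base case: |R_0| = 3, and 4·3^0 − 1 = 3.
Assume |R_r| = 4·3^r − 1.
Then |R_{r+1}| = 3|R_r| + 2 = 3(4·3^r − 1) + 2 = 4·3^{r+1} − 3 + 2 = 4·3^{r+1} − 1.
So the formula holds for r+1, and by induction |R_k| = 4·3^k − 1 for all k ≥ 0.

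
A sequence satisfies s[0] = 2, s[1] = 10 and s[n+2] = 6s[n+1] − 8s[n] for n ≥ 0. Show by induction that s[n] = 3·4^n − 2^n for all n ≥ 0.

Base cases: s[0] = 2 and 3·4^0 − 2^0 = 2; s[1] = 10 and 3·4^1 − 2^1 = 10.
Assume s[j] = 3·4^j − 2^j for all 0 ≤ j ≤ r, where r ≥ 1.
Then s[r+1] = 6s[r] − 8s[r−1] = 6·(3·4^r − 2^r) − 8·(3·4^{r−1} − 2^{r−1}) = 3·(6·4 − 8)4^{r−1} − (6·2 − 8)2^{r−1} = 48·4^{r−1} − 4·2^{r−1} = 3·4^{r+1} − 2^{r+1}.
So the formula holds for r+1, and by strong induction s[n] = 3·4^n − 2^n for all n ≥ 0.

s[n] = 3·4^n − 2^n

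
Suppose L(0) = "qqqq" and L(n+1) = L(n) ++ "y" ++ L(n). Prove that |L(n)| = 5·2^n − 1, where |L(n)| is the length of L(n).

Base case: |L(0)| = 4, and 5·2^0 − 1 = 4.
Assume |L(j)| = 5·2^j − 1.
Then |L(j+1)| = |L(j)| + 1 + |L(j)| = 2|L(j)| + 1 = 2(5·2^j − 1) + 1 = 5·2^{j+1} − 2 + 1 = 5·2^{j+1} − 1.
So the formula holds for j+1, and by induction |L(n)| = 5·2^n − 1 for all n ≥ 0.

|L(n)| = 5·2^n − 1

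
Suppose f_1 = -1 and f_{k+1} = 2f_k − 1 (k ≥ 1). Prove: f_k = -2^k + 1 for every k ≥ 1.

Base case: f_1 = -1, and -2^1 + 1 = -2 + 1 = -1.
Assume f_r = -2^r + 1 for some r ≥ 1.
Then f_{r+1} = 2f_r − 1 = 2·(-2^r + 1) − 1 = -2^{r+1} + 2 − 1 = -2^{r+1} + 1.
Hence f_k = -2^k + 1 for every k ≥ 1, by induction.

f_k = -2^k + 1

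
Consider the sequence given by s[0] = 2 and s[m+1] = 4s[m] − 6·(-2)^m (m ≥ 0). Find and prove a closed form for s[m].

Claim: s[m] = 4^m + (-2)^m.

Base case: s[0] = 2, and 4^0 + (-2)^0 = 1 + 1 = 2.
Assume s[r] = 4^r + (-2)^r for some r ≥ 0.
Then s[r+1] = 4s[r] − 6·(-2)^r = 4·(4^r + (-2)^r) − 6·(-2)^r = 4^{r+1} + 4·(-2)^r − 6·(-2)^r = 4^{r+1} − 2·(-2)^r = 4^{r+1} + (-2)^{r+1}.
By induction, s[m] = 4^m + (-2)^m for all m ≥ 0.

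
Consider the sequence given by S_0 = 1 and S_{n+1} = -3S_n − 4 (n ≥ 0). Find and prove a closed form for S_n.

Claim: S_n = 2·(-3)^n − 1.

Base case: S_0 = 1, and 2·(-3)^0 − 1 = 2 − 1 = 1.
Assume S_m = 2·(-3)^m − 1 for some m ≥ 0.
Then S_{m+1} = -3S_m − 4 = -3·(2·(-3)^m − 1) − 4 = -6·(-3)^m + 3 − 4 = 2·(-3)^{m+1} − 1.
Hence S_n = 2·(-3)^n − 1 for every n ≥ 0, by induction.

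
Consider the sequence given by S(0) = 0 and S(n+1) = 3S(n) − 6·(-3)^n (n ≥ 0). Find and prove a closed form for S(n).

Claim: S(n) = -3^n + (-3)^n.

Base case: S(0) = 0, and -3^0 + (-3)^0 = -1 + 1 = 0.
Assume S(k) = -3^k + (-3)^k for some k ≥ 0.
Then S(k+1) = 3S(k) − 6·(-3)^k = 3·(-3^k + (-3)^k) − 6·(-3)^k = -3^{k+1} + 3·(-3)^k − 6·(-3)^k = -3^{k+1} − 3·(-3)^k = -3^{k+1} + (-3)^{k+1}.
So the formula holds for k+1, and by induction S(n) = -3^n + (-3)^n for all n ≥ 0.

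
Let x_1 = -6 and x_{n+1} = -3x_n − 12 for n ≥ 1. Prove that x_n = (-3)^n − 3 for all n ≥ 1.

Base case: x_1 = -6, and (-3)^1 − 3 = -3 − 3 = -6.
Assume x_j = (-3)^j − 3 for some j ≥ 1.
Then x_{j+1} = -3x_j − 12 = -3·((-3)^j − 3) − 12 = -3·(-3)^j + 9 − 12 = (-3)^{j+1} − 3.
This completes the inductive step, so x_n = (-3)^n − 3 for all n ≥ 1.

x_n = (-3)^n − 3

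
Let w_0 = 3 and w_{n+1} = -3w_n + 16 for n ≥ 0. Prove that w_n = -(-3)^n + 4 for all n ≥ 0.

Base case: w_0 = 3, and -(-3)^0 + 4 = -1 + 4 = 3.
Assume w_k = -(-3)^k + 4 for some k ≥ 0.
Then w_{k+1} = -3w_k + 16 = -3·(-(-3)^k + 4) + 16 = 3·(-3)^k − 12 + 16 = -(-3)^{k+1} + 4.
By induction, w_n = -(-3)^n + 4 for all n ≥ 0.

w_n = -(-3)^n + 4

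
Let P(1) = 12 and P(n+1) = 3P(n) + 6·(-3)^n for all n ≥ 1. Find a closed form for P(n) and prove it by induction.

Claim: P(n) = 3·3^n − (-3)^n.

Base case: P(1) = 12, and 3·3^1 − (-3)^1 = 9 + 3 = 12.
Assume P(j) = 3·3^j − (-3)^j for some j ≥ 1.
Then P(j+1) = 3P(j) + 6·(-3)^j = 3·(3·3^j − (-3)^j) + 6·(-3)^j = 3·3^{j+1} − 3·(-3)^j + 6·(-3)^j = 3·3^{j+1} + 3·(-3)^j = 3·3^{j+1} − (-3)^{j+1}.
By induction, P(n) = 3·3^n − (-3)^n for all n ≥ 1.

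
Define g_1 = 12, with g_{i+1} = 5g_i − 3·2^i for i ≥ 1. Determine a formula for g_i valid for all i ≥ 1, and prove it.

Claim: g_i = 2·5^i + 2^i.

Base case: g_1 = 12, and 2·5^1 + 2^1 = 10 + 2 = 12.
Assume g_r = 2·5^r + 2^r for some r ≥ 1.
Then g_{r+1} = 5g_r − 3·2^r = 5·(2·5^r + 2^r) − 3·2^r = 2·5^{r+1} + 5·2^r − 3·2^r = 2·5^{r+1} + 2·2^r = 2·5^{r+1} + 2^{r+1}.
This completes the inductive step, so g_i = 2·5^i + 2^i for all i ≥ 1.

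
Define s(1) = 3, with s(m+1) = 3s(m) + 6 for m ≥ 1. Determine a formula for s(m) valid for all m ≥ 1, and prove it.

Claim: s(m) = 2·3^m − 3.

Base case: s(1) = 3, and 2·3^1 − 3 = 6 − 3 = 3.
Assume s(r) = 2·3^r − 3 for some r ≥ 1.
Then s(r+1) = 3s(r) + 6 = 3·(2·3^r − 3) + 6 = 6·3^r − 9 + 6 = 2·3^{r+1} − 3.
Hence s(m) = 2·3^m − 3 for every m ≥ 1, by induction.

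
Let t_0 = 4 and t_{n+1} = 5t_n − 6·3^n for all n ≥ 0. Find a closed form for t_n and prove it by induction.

Claim: t_n = 5^n + 3·3^n.

Base case: t_0 = 4, and 5^0 + 3·3^0 = 1 + 3 = 4.
Assume t_k = 5^k + 3·3^k for some k ≥ 0.
Then t_{k+1} = 5t_k − 6·3^k = 5·(5^k + 3·3^k) − 6·3^k = 5^{k+1} + 15·3^k − 6·3^k = 5^{k+1} + 9·3^k = 5^{k+1} + 3·3^{k+1}.
Hence t_n = 5^n + 3·3^n for every n ≥ 0, by induction.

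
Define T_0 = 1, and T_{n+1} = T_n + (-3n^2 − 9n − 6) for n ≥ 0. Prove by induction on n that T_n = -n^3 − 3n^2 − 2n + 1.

Base case: T_0 = 1, and -0^3 − 3·0^2 − 2·0 + 1 = 1.
Assume T_m = -m^3 − 3m^2 − 2m + 1.
Then T_{m+1} = T_m + (-3m^2 − 9m − 6) = (-m^3 − 3m^2 − 2m + 1) + (-3m^2 − 9m − 6) = -m^3 − 6m^2 − 11m − 5,
and -(m+1)^3 − 3·(m+1)^2 − 2·(m+1) + 1 = -m^3 − 6m^2 − 11m − 5.
This completes the inductive step, so T_n = -n^3 − 3n^2 − 2n + 1 for all n ≥ 0.

T_n = -n^3 − 3n^2 − 2n + 1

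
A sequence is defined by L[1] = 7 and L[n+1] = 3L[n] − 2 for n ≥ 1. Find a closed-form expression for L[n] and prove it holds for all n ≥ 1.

Claim: L[n] = 2·3^n + 1.

Base case: L[1] = 7, and 2·3^1 + 1 = 6 + 1 = 7.
Assume L[j] = 2·3^j + 1 for some j ≥ 1.
Then L[j+1] = 3L[j] − 2 = 3·(2·3^j + 1) − 2 = 6·3^j + 3 − 2 = 2·3^{j+1} + 1.
By induction, L[n] = 2·3^n + 1 for all n ≥ 1.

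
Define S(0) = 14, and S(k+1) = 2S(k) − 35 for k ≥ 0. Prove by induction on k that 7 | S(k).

Base case: S(0) = 14 = 7·2, so 7 | S(0).
Assume 7 | S(j), so S(j) = 7t for some integer t.
Then S(j+1) = 2S(j) − 35 = 2·(7t) − 35 = 7(2t − 5), so 7 | S(j+1).
So the property holds for j+1, and by induction 7 | S(k) for all k ≥ 0.

7 | S(k)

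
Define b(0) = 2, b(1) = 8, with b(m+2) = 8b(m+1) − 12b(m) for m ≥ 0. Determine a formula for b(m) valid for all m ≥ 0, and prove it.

Claim: b(m) = 6^m + 2^m.

Base cases: b(0) = 2 and 6^0 + 2^0 = 2; b(1) = 8 and 6^1 + 2^1 = 8.
Assume b(j) = 6^j + 2^j for all 0 ≤ j ≤ r, where r ≥ 1.
Then b(r+1) = 8b(r) − 12b(r−1) = 8·(6^r + 2^r) − 12·(6^{r−1} + 2^{r−1}) = (8·6 − 12)6^{r−1} + (8·2 − 12)2^{r−1} = 36·6^{r−1} + 4·2^{r−1} = 6^{r+1} + 2^{r+1}.
So the formula holds for r+1, and by strong induction b(m) = 6^m + 2^m for all m ≥ 0.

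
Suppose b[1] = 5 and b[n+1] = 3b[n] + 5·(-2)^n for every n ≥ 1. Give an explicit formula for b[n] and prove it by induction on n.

Claim: b[n] = 3^n − (-2)^n.

Base case: b[1] = 5, and 3^1 − (-2)^1 = 3 + 2 = 5.
Assume b[k] = 3^k − (-2)^k for some k ≥ 1.
Then b[k+1] = 3b[k] + 5·(-2)^k = 3·(3^k − (-2)^k) + 5·(-2)^k = 3^{k+1} − 3·(-2)^k + 5·(-2)^k = 3^{k+1} + 2·(-2)^k = 3^{k+1} − (-2)^{k+1}.
Hence b[n] = 3^n − (-2)^n for every n ≥ 1, by induction.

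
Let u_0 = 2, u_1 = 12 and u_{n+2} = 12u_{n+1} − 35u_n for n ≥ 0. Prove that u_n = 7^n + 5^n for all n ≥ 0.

Base cases: u_0 = 2 and 7^0 + 5^0 = 2; u_1 = 12 and 7^1 + 5^1 = 12.
Assume u_j = 7^j + 5^j for all 0 ≤ j ≤ r, where r ≥ 1.
Then u_{r+1} = 12u_r − 35u_{r−1} = 12·(7^r + 5^r) − 35·(7^{r−1} + 5^{r−1}) = (12·7 − 35)7^{r−1} + (12·5 − 35)5^{r−1} = 49·7^{r−1} + 25·5^{r−1} = 7^{r+1} + 5^{r+1}.
So the formula holds for r+1, and by strong induction u_n = 7^n + 5^n for all n ≥ 0.

u_n = 7^n + 5^n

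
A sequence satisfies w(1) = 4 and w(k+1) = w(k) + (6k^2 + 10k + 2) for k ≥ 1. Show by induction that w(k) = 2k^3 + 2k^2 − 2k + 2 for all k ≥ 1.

Base case: w(1) = 4, and 2·1^3 + 2·1^2 − 2·1 + 2 = 4.
Assume w(j) = 2j^3 + 2j^2 − 2j + 2.
Then w(j+1) = w(j) + (6j^2 + 10j + 2) = (2j^3 + 2j^2 − 2j + 2) + (6j^2 + 10j + 2) = 2j^3 + 8j^2 + 8j + 4,
and 2·(j+1)^3 + 2·(j+1)^2 − 2·(j+1) + 2 = 2j^3 + 8j^2 + 8j + 4.
By induction, w(k) = 2k^3 + 2k^2 − 2k + 2 for all k ≥ 1.

w(k) = 2k^3 + 2k^2 − 2k + 2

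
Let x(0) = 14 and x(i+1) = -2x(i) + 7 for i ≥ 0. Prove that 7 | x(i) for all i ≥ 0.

Base case: x(0) = 14 = 7·2, so 7 | x(0).
Assume 7 | x(j), so x(j) = 7t for some integer t.
Then x(j+1) = -2x(j) + 7 = -2·(7t) + 7 = 7(-2t + 1), so 7 | x(j+1).
By induction, 7 | x(i) for all i ≥ 0.

7 | x(i)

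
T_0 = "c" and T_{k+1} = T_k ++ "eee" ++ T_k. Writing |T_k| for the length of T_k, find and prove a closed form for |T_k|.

Claim: |T_k| = 2^{k+2} − 3.

Base case: |T_0| = 1, and 2^{0+2} − 3 = 1.
Assume |T_j| = 2^{j+2} − 3.
Then |T_{j+1}| = |T_j| + 3 + |T_j| = 2|T_j| + 3 = 2(2^{j+2} − 3) + 3 = 2^{j+3} − 6 + 3 = 2^{j+3} − 3.
So the formula holds for j+1, and by induction |T_k| = 2^{k+2} − 3 for all k ≥ 0.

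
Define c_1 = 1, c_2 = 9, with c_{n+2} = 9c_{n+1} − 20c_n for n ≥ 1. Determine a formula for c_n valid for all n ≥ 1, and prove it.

Claim: c_n = -4^n + 5^n.

Base cases: c_1 = 1 and -4^1 + 5^1 = 1; c_2 = 9 and -4^2 + 5^2 = 9.
Assume c_j = -4^j + 5^j for all 1 ≤ j ≤ r, where r ≥ 2.
Then c_{r+1} = 9c_r − 20c_{r−1} = 9·(-4^r + 5^r) − 20·(-4^{r−1} + 5^{r−1}) = -(9·4 − 20)4^{r−1} + (9·5 − 20)5^{r−1} = -16·4^{r−1} + 25·5^{r−1} = -4^{r+1} + 5^{r+1}.
So the formula holds for r+1, and by strong induction c_n = -4^n + 5^n for all n ≥ 1.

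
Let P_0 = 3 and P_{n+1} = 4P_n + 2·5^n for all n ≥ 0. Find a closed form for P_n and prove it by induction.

Claim: P_n = 4^n + 2·5^n.

Base case: P_0 = 3, and 4^0 + 2·5^0 = 1 + 2 = 3.
Assume P_m = 4^m + 2·5^m for some m ≥ 0.
Then P_{m+1} = 4P_m + 2·5^m = 4·(4^m + 2·5^m) + 2·5^m = 4^{m+1} + 8·5^m + 2·5^m = 4^{m+1} + 10·5^m = 4^{m+1} + 2·5^{m+1}.
This completes the inductive step, so P_n = 4^n + 2·5^n for all n ≥ 0.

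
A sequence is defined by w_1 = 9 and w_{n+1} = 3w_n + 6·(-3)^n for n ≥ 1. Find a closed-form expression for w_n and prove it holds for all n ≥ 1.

Claim: w_n = 2·3^n − (-3)^n.

Base case: w_1 = 9, and 2·3^1 − (-3)^1 = 6 + 3 = 9.
Assume w_k = 2·3^k − (-3)^k for some k ≥ 1.
Then w_{k+1} = 3w_k + 6·(-3)^k = 3·(2·3^k − (-3)^k) + 6·(-3)^k = 2·3^{k+1} − 3·(-3)^k + 6·(-3)^k = 2·3^{k+1} + 3·(-3)^k = 2·3^{k+1} − (-3)^{k+1}.
This completes the inductive step, so w_n = 2·3^n − (-3)^n for all n ≥ 1.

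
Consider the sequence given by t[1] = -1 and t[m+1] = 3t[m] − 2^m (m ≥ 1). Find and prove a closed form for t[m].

Claim: t[m] = -3^m + 2^m.

Base case: t[1] = -1, and -3^1 + 2^1 = -3 + 2 = -1.
Assume t[j] = -3^j + 2^j for some j ≥ 1.
Then t[j+1] = 3t[j] − 2^j = 3·(-3^j + 2^j) − 2^j = -3^{j+1} + 3·2^j − 2^j = -3^{j+1} + 2·2^j = -3^{j+1} + 2^{j+1}.
This completes the inductive step, so t[m] = -3^m + 2^m for all m ≥ 1.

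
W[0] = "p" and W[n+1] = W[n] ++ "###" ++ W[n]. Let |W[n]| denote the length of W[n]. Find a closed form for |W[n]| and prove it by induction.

Claim: |W[n]| = 2^{n+2} − 3.

Base case: |W[0]| = 1, and 2^{0+2} − 3 = 1.
Assume |W[k]| = 2^{k+2} − 3.
Then |W[k+1]| = |W[k]| + 3 + |W[k]| = 2|W[k]| + 3 = 2(2^{k+2} − 3) + 3 = 2^{k+3} − 6 + 3 = 2^{k+3} − 3.
This completes the inductive step, so |W[n]| = 2^{n+2} − 3 for all n ≥ 0.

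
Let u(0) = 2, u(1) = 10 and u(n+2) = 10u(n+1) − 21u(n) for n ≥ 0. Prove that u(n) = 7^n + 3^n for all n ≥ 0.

Base cases: u(0) = 2 and 7^0 + 3^0 = 2; u(1) = 10 and 7^1 + 3^1 = 10.
Assume u(i) = 7^i + 3^i for all 0 ≤ i ≤ j, where j ≥ 1.
Then u(j+1) = 10u(j) − 21u(j−1) = 10·(7^j + 3^j) − 21·(7^{j−1} + 3^{j−1}) = (10·7 − 21)7^{j−1} + (10·3 − 21)3^{j−1} = 49·7^{j−1} + 9·3^{j−1} = 7^{j+1} + 3^{j+1}.
Hence u(n) = 7^n + 3^n for every n ≥ 0, by strong induction.

u(n) = 7^n + 3^n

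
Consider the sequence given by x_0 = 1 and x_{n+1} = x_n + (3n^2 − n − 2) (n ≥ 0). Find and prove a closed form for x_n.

Claim: x_n = n^3 − 2n^2 − n + 1.

Base case: x_0 = 1, and 0^3 − 2·0^2 − 0 + 1 = 1.
Assume x_r = r^3 − 2r^2 − r + 1.
Then x_{r+1} = x_r + (3r^2 − r − 2) = (r^3 − 2r^2 − r + 1) + (3r^2 − r − 2) = r^3 + r^2 − 2r − 1,
and (r+1)^3 − 2·(r+1)^2 − (r+1) + 1 = r^3 + r^2 − 2r − 1.
This completes the inductive step, so x_n = n^3 − 2n^2 − n + 1 for all n ≥ 0.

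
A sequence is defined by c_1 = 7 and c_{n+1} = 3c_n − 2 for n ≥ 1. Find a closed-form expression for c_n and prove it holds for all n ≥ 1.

Claim: c_n = 2·3^n + 1.

Base case: c_1 = 7, and 2·3^1 + 1 = 6 + 1 = 7.
Assume c_k = 2·3^k + 1 for some k ≥ 1.
Then c_{k+1} = 3c_k − 2 = 3·(2·3^k + 1) − 2 = 6·3^k + 3 − 2 = 2·3^{k+1} + 1.
So the formula holds for k+1, and by induction c_n = 2·3^n + 1 for all n ≥ 1.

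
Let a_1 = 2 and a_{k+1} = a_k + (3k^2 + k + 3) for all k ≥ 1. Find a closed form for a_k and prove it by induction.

Claim: a_k = k^3 − k^2 + 3k − 1.

Base case: a_1 = 2, and 1^3 − 1^2 + 3·1 − 1 = 2.
Assume a_m = m^3 − m^2 + 3m − 1.
Then a_{m+1} = a_m + (3m^2 + m + 3) = (m^3 − m^2 + 3m − 1) + (3m^2 + m + 3) = m^3 + 2m^2 + 4m + 2,
and (m+1)^3 − (m+1)^2 + 3·(m+1) − 1 = m^3 + 2m^2 + 4m + 2.
Hence a_k = k^3 − k^2 + 3k − 1 for every k ≥ 1, by induction.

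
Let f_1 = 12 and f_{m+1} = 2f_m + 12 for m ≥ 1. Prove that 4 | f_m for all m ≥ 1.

Base case: f_1 = 12 = 4·3, so 4 | f_1.
Assume 4 | f_k, so f_k = 4t for some integer t.
Then f_{k+1} = 2f_k + 12 = 2·(4t) + 12 = 4(2t + 3), so 4 | f_{k+1}.
So the property holds for k+1, and by induction 4 | f_m for all m ≥ 1.

4 | f_m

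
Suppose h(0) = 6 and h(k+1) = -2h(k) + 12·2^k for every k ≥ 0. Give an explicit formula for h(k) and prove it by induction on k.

Claim: h(k) = 3·(-2)^k + 3·2^k.

Base case: h(0) = 6, and 3·(-2)^0 + 3·2^0 = 3 + 3 = 6.
Assume h(j) = 3·(-2)^j + 3·2^j for some j ≥ 0.
Then h(j+1) = -2h(j) + 12·2^j = -2·(3·(-2)^j + 3·2^j) + 12·2^j = 3·(-2)^{j+1} − 6·2^j + 12·2^j = 3·(-2)^{j+1} + 6·2^j = 3·(-2)^{j+1} + 3·2^{j+1}.
This completes the inductive step, so h(k) = 3·(-2)^k + 3·2^k for all k ≥ 0.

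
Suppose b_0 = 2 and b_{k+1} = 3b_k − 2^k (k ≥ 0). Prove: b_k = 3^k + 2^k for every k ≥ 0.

Base case: b_0 = 2, and 3^0 + 2^0 = 1 + 1 = 2.
Assume b_r = 3^r + 2^r for some r ≥ 0.
Then b_{r+1} = 3b_r − 2^r = 3·(3^r + 2^r) − 2^r = 3^{r+1} + 3·2^r − 2^r = 3^{r+1} + 2·2^r = 3^{r+1} + 2^{r+1}.
By induction, b_k = 3^k + 2^k for all k ≥ 0.

b_k = 3^k + 2^k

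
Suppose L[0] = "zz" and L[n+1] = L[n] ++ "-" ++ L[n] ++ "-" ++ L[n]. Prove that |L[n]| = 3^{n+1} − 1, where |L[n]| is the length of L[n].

Base case: |L[0]| = 2, and 3^{0+1} − 1 = 2.
Assume |L[m]| = 3^{m+1} − 1.
Then |L[m+1]| = 3|L[m]| + 2 = 3(3^{m+1} − 1) + 2 = 3^{m+2} − 3 + 2 = 3^{m+2} − 1.
This completes the inductive step, so |L[n]| = 3^{n+1} − 1 for all n ≥ 0.

|L[n]| = 3^{n+1} − 1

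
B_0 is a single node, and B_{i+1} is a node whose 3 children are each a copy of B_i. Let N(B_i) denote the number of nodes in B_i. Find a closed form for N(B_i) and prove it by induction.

Claim: N(B_i) = (3^{i+1} − 1)/2.

Base case: N(B_0) = 1, and (3^{0+1} − 1)/2 = 1.
Assume N(B_k) = (3^{k+1} − 1)/2.
Then N(B_{k+1}) = 1 + 3N(B_k) = 1 + 3·(3^{k+1} − 1)/2 = 1 + (3^{k+2} − 3)/2 = (2 + 3^{k+2} − 3)/2 = (3^{k+2} − 1)/2.
By induction, N(B_i) = (3^{i+1} − 1)/2 for all i ≥ 0.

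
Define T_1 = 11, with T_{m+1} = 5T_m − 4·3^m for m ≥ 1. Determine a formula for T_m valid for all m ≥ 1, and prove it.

Claim: T_m = 5^m + 2·3^m.

Base case: T_1 = 11, and 5^1 + 2·3^1 = 5 + 6 = 11.
Assume T_j = 5^j + 2·3^j for some j ≥ 1.
Then T_{j+1} = 5T_j − 4·3^j = 5·(5^j + 2·3^j) − 4·3^j = 5^{j+1} + 10·3^j − 4·3^j = 5^{j+1} + 6·3^j = 5^{j+1} + 2·3^{j+1}.
So the formula holds for j+1, and by induction T_m = 5^m + 2·3^m for all m ≥ 1.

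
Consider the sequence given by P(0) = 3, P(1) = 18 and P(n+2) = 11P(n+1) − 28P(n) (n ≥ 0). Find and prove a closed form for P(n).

Claim: P(n) = 2·7^n + 4^n.

Base cases: P(0) = 3 and 2·7^0 + 4^0 = 3; P(1) = 18 and 2·7^1 + 4^1 = 18.
Assume P(i) = 2·7^i + 4^i for all 0 ≤ i ≤ j, where j ≥ 1.
Then P(j+1) = 11P(j) − 28P(j−1) = 11·(2·7^j + 4^j) − 28·(2·7^{j−1} + 4^{j−1}) = 2·(11·7 − 28)7^{j−1} + (11·4 − 28)4^{j−1} = 98·7^{j−1} + 16·4^{j−1} = 2·7^{j+1} + 4^{j+1}.
Hence P(n) = 2·7^n + 4^n for every n ≥ 0, by strong induction.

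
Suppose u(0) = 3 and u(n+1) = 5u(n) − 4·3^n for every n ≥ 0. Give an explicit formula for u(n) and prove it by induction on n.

Claim: u(n) = 5^n + 2·3^n.

Base case: u(0) = 3, and 5^0 + 2·3^0 = 1 + 2 = 3.
Assume u(k) = 5^k + 2·3^k for some k ≥ 0.
Then u(k+1) = 5u(k) − 4·3^k = 5·(5^k + 2·3^k) − 4·3^k = 5^{k+1} + 10·3^k − 4·3^k = 5^{k+1} + 6·3^k = 5^{k+1} + 2·3^{k+1}.
So the formula holds for k+1, and by induction u(n) = 5^n + 2·3^n for all n ≥ 0.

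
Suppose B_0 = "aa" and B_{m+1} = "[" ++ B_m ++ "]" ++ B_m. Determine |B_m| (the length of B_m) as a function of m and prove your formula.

Claim: |B_m| = 2^{m+2} − 2.

Base case: |B_0| = 2, and 2^{0+2} − 2 = 2.
Assume |B_j| = 2^{j+2} − 2.
Then |B_{j+1}| = 1 + |B_j| + 1 + |B_j| = 2|B_j| + 2 = 2(2^{j+2} − 2) + 2 = 2^{j+3} − 4 + 2 = 2^{j+3} − 2.
So the formula holds for j+1, and by induction |B_m| = 2^{m+2} − 2 for all m ≥ 0.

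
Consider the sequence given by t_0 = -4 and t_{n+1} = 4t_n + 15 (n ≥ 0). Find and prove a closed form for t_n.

Claim: t_n = 4^n − 5.

Base case: t_0 = -4, and 4^0 − 5 = 1 − 5 = -4.
Assume t_m = 4^m − 5 for some m ≥ 0.
Then t_{m+1} = 4t_m + 15 = 4·(4^m − 5) + 15 = 4^{m+1} − 20 + 15 = 4^{m+1} − 5.
Hence t_n = 4^n − 5 for every n ≥ 0, by induction.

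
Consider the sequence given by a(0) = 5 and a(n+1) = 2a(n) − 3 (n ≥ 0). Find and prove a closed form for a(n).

Claim: a(n) = 2^{n+1} + 3.

Base case: a(0) = 5, and 2^{0+1} + 3 = 2 + 3 = 5.
Assume a(m) = 2^{m+1} + 3 for some m ≥ 0.
Then a(m+1) = 2a(m) − 3 = 2·(2^{m+1} + 3) − 3 = 2^{m+2} + 6 − 3 = 2^{m+2} + 3.
Hence a(n) = 2^{n+1} + 3 for every n ≥ 0, by induction.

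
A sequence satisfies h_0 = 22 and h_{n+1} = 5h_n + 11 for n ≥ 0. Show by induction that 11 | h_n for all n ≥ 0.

Base case: h_0 = 22 = 11·2, so 11 | h_0.
Assume 11 | h_m, so h_m = 11t for some integer t.
Then h_{m+1} = 5h_m + 11 = 5·(11t) + 11 = 11(5t + 1), so 11 | h_{m+1}.
By induction, 11 | h_n for all n ≥ 0.

11 | h_n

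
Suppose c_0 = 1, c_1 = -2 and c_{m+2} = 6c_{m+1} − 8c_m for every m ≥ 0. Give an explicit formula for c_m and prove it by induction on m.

Claim: c_m = 3·2^m − 2·4^m.

Base cases: c_0 = 1 and 3·2^0 − 2·4^0 = 1; c_1 = -2 and 3·2^1 − 2·4^1 = -2.
Assume c_j = 3·2^j − 2·4^j for all 0 ≤ j ≤ r, where r ≥ 1.
Then c_{r+1} = 6c_r − 8c_{r−1} = 6·(3·2^r − 2·4^r) − 8·(3·2^{r−1} − 2·4^{r−1}) = 3·(6·2 − 8)2^{r−1} − 2·(6·4 − 8)4^{r−1} = 12·2^{r−1} − 32·4^{r−1} = 3·2^{r+1} − 2·4^{r+1}.
This completes the inductive step, so c_m = 3·2^m − 2·4^m for all m ≥ 0.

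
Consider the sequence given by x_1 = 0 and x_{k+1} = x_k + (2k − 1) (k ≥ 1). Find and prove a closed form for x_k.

Claim: x_k = k^2 − 2k + 1.

Base case: x_1 = 0, and 1^2 − 2·1 + 1 = 0.
Assume x_m = m^2 − 2m + 1.
Then x_{m+1} = x_m + (2m − 1) = (m^2 − 2m + 1) + (2m − 1) = m^2,
and (m+1)^2 − 2·(m+1) + 1 = m^2.
By induction, x_k = k^2 − 2k + 1 for all k ≥ 1.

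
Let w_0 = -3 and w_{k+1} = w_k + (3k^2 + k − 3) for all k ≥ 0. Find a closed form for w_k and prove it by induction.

Claim: w_k = k^3 − k^2 − 3k − 3.

Base case: w_0 = -3, and 0^3 − 0^2 − 3·0 − 3 = -3.
Assume w_m = m^3 − m^2 − 3m − 3.
Then w_{m+1} = w_m + (3m^2 + m − 3) = (m^3 − m^2 − 3m − 3) + (3m^2 + m − 3) = m^3 + 2m^2 − 2m − 6,
and (m+1)^3 − (m+1)^2 − 3·(m+1) − 3 = m^3 + 2m^2 − 2m − 6.
Hence w_k = k^3 − k^2 − 3k − 3 for every k ≥ 0, by induction.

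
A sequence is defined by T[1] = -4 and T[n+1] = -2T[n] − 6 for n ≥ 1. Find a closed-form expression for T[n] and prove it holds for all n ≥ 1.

Claim: T[n] = (-2)^n − 2.

Base case: T[1] = -4, and (-2)^1 − 2 = -2 − 2 = -4.
Assume T[j] = (-2)^j − 2 for some j ≥ 1.
Then T[j+1] = -2T[j] − 6 = -2·((-2)^j − 2) − 6 = -2·(-2)^j + 4 − 6 = (-2)^{j+1} − 2.
So the formula holds for j+1, and by induction T[n] = (-2)^n − 2 for all n ≥ 1.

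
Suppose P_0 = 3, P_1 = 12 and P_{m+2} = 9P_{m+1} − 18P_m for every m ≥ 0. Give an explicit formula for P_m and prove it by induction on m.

Claim: P_m = 2·3^m + 6^m.

Base cases: P_0 = 3 and 2·3^0 + 6^0 = 3; P_1 = 12 and 2·3^1 + 6^1 = 12.
Assume P_j = 2·3^j + 6^j for all 0 ≤ j ≤ k, where k ≥ 1.
Then P_{k+1} = 9P_k − 18P_{k−1} = 9·(2·3^k + 6^k) − 18·(2·3^{k−1} + 6^{k−1}) = 2·(9·3 − 18)3^{k−1} + (9·6 − 18)6^{k−1} = 18·3^{k−1} + 36·6^{k−1} = 2·3^{k+1} + 6^{k+1}.
So the formula holds for k+1, and by strong induction P_m = 2·3^m + 6^m for all m ≥ 0.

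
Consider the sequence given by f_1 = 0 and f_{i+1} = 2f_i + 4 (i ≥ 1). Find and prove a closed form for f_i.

Claim: f_i = 2^{i+1} − 4.

Base case: f_1 = 0, and 2^{1+1} − 4 = 4 − 4 = 0.
Assume f_k = 2^{k+1} − 4 for some k ≥ 1.
Then f_{k+1} = 2f_k + 4 = 2·(2^{k+1} − 4) + 4 = 2^{k+2} − 8 + 4 = 2^{k+2} − 4.
So the formula holds for k+1, and by induction f_i = 2^{i+1} − 4 for all i ≥ 1.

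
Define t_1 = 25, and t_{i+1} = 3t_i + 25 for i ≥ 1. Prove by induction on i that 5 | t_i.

Base case: t_1 = 25 = 5·5, so 5 | t_1.
Assume 5 | t_m, so t_m = 5s for some integer s.
Then t_{m+1} = 3t_m + 25 = 3·(5s) + 25 = 5(3s + 5), so 5 | t_{m+1}.
Hence 5 | t_i for every i ≥ 1, by induction.

5 | t_i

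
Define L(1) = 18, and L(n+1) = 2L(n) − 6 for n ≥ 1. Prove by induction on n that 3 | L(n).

Base case: L(1) = 18 = 3·6, so 3 | L(1).
Assume 3 | L(m), so L(m) = 3t for some integer t.
Then L(m+1) = 2L(m) − 6 = 2·(3t) − 6 = 3(2t − 2), so 3 | L(m+1).
This completes the inductive step, so 3 | L(n) for all n ≥ 1.

3 | L(n)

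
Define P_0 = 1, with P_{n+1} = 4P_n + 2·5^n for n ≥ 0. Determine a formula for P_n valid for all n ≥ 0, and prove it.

Claim: P_n = -4^n + 2·5^n.

Base case: P_0 = 1, and -4^0 + 2·5^0 = -1 + 2 = 1.
Assume P_m = -4^m + 2·5^m for some m ≥ 0.
Then P_{m+1} = 4P_m + 2·5^m = 4·(-4^m + 2·5^m) + 2·5^m = -4^{m+1} + 8·5^m + 2·5^m = -4^{m+1} + 10·5^m = -4^{m+1} + 2·5^{m+1}.
So the formula holds for m+1, and by induction P_n = -4^n + 2·5^n for all n ≥ 0.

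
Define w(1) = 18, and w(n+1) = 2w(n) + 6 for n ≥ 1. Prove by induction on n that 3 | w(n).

Base case: w(1) = 18 = 3·6, so 3 | w(1).
Assume 3 | w(j), so w(j) = 3t for some integer t.
Then w(j+1) = 2w(j) + 6 = 2·(3t) + 6 = 3(2t + 2), so 3 | w(j+1).
Hence 3 | w(n) for every n ≥ 1, by induction.

3 | w(n)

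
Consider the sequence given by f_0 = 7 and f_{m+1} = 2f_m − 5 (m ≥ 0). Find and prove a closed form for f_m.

Claim: f_m = 2^{m+1} + 5.

Base case: f_0 = 7, and 2^{0+1} + 5 = 2 + 5 = 7.
Assume f_k = 2^{k+1} + 5 for some k ≥ 0.
Then f_{k+1} = 2f_k − 5 = 2·(2^{k+1} + 5) − 5 = 2^{k+2} + 10 − 5 = 2^{k+2} + 5.
By induction, f_m = 2^{m+1} + 5 for all m ≥ 0.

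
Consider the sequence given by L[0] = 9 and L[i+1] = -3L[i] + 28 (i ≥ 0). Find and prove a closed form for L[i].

Claim: L[i] = 2·(-3)^i + 7.

Base case: L[0] = 9, and 2·(-3)^0 + 7 = 2 + 7 = 9.
Assume L[r] = 2·(-3)^r + 7 for some r ≥ 0.
Then L[r+1] = -3L[r] + 28 = -3·(2·(-3)^r + 7) + 28 = -6·(-3)^r − 21 + 28 = 2·(-3)^{r+1} + 7.
So the formula holds for r+1, and by induction L[i] = 2·(-3)^i + 7 for all i ≥ 0.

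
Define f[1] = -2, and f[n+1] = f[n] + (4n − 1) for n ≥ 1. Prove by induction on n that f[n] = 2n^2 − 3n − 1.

Base case: f[1] = -2, and 2·1^2 − 3·1 − 1 = -2.
Assume f[j] = 2j^2 − 3j − 1.
Then f[j+1] = f[j] + (4j − 1) = (2j^2 − 3j − 1) + (4j − 1) = 2j^2 + j − 2,
and 2·(j+1)^2 − 3·(j+1) − 1 = 2j^2 + j − 2.
This completes the inductive step, so f[n] = 2n^2 − 3n − 1 for all n ≥ 1.

f[n] = 2n^2 − 3n − 1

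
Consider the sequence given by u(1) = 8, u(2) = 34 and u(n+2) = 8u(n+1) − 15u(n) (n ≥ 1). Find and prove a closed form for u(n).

Claim: u(n) = 3^n + 5^n.

Base cases: u(1) = 8 and 3^1 + 5^1 = 8; u(2) = 34 and 3^2 + 5^2 = 34.
Assume u(i) = 3^i + 5^i for all 1 ≤ i ≤ j, where j ≥ 2.
Then u(j+1) = 8u(j) − 15u(j−1) = 8·(3^j + 5^j) − 15·(3^{j−1} + 5^{j−1}) = (8·3 − 15)3^{j−1} + (8·5 − 15)5^{j−1} = 9·3^{j−1} + 25·5^{j−1} = 3^{j+1} + 5^{j+1}.
Hence u(n) = 3^n + 5^n for every n ≥ 1, by strong induction.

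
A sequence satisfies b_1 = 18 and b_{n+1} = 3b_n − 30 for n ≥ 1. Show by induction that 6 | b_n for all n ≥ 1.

Base case: b_1 = 18 = 6·3, so 6 | b_1.
Assume 6 | b_r, so b_r = 6t for some integer t.
Then b_{r+1} = 3b_r − 30 = 3·(6t) − 30 = 6(3t − 5), so 6 | b_{r+1}.
By induction, 6 | b_n for all n ≥ 1.

6 | b_n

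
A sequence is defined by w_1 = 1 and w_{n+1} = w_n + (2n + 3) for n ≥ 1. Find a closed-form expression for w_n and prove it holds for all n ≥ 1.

Claim: w_n = n^2 + 2n − 2.

Base case: w_1 = 1, and 1^2 + 2·1 − 2 = 1.
Assume w_r = r^2 + 2r − 2.
Then w_{r+1} = w_r + (2r + 3) = (r^2 + 2r − 2) + (2r + 3) = r^2 + 4r + 1,
and (r+1)^2 + 2·(r+1) − 2 = r^2 + 4r + 1.
By induction, w_n = n^2 + 2n − 2 for all n ≥ 1.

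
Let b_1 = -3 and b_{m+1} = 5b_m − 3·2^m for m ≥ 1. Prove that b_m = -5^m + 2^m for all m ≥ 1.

Base case: b_1 = -3, and -5^1 + 2^1 = -5 + 2 = -3.
Assume b_j = -5^j + 2^j for some j ≥ 1.
Then b_{j+1} = 5b_j − 3·2^j = 5·(-5^j + 2^j) − 3·2^j = -5^{j+1} + 5·2^j − 3·2^j = -5^{j+1} + 2·2^j = -5^{j+1} + 2^{j+1}.
This completes the inductive step, so b_m = -5^m + 2^m for all m ≥ 1.

b_m = -5^m + 2^m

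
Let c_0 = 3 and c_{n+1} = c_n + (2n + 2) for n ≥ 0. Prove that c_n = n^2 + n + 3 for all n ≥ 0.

Base case: c_0 = 3, and 0^2 + 0 + 3 = 3.
Assume c_r = r^2 + r + 3.
Then c_{r+1} = c_r + (2r + 2) = (r^2 + r + 3) + (2r + 2) = r^2 + 3r + 5,
and (r+1)^2 + (r+1) + 3 = r^2 + 3r + 5.
This completes the inductive step, so c_n = n^2 + n + 3 for all n ≥ 0.

c_n = n^2 + n + 3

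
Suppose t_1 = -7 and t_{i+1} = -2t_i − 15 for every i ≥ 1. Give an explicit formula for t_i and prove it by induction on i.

Claim: t_i = (-2)^i − 5.

Base case: t_1 = -7, and (-2)^1 − 5 = -2 − 5 = -7.
Assume t_r = (-2)^r − 5 for some r ≥ 1.
Then t_{r+1} = -2t_r − 15 = -2·((-2)^r − 5) − 15 = -2·(-2)^r + 10 − 15 = (-2)^{r+1} − 5.
So the formula holds for r+1, and by induction t_i = (-2)^i − 5 for all i ≥ 1.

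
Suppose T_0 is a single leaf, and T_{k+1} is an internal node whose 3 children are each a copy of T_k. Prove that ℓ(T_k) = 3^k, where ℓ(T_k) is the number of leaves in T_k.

Base case: ℓ(T_0) = 1, and 3^0 = 1.
Assume ℓ(T_r) = 3^r.
Then ℓ(T_{r+1}) = 3·ℓ(T_r) = 3·3^r = 3^{r+1}.
This completes the inductive step, so ℓ(T_k) = 3^k for all k ≥ 0.

ℓ(T_k) = 3^k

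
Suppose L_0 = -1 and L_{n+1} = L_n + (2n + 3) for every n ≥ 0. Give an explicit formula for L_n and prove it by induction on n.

Claim: L_n = n^2 + 2n − 1.

Base case: L_0 = -1, and 0^2 + 2·0 − 1 = -1.
Assume L_r = r^2 + 2r − 1.
Then L_{r+1} = L_r + (2r + 3) = (r^2 + 2r − 1) + (2r + 3) = r^2 + 4r + 2,
and (r+1)^2 + 2·(r+1) − 1 = r^2 + 4r + 2.
By induction, L_n = n^2 + 2n − 1 for all n ≥ 0.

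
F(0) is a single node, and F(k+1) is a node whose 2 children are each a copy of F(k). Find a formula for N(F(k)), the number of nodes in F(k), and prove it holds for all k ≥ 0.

Claim: N(F(k)) = 2^{k+1} − 1.

Base case: N(F(0)) = 1, and 2^{0+1} − 1 = 1.
Assume N(F(m)) = 2^{m+1} − 1.
Then N(F(m+1)) = 1 + 2N(F(m)) = 1 + 2(2^{m+1} − 1) = 2^{m+2} − 2 + 1 = 2^{m+2} − 1.
So the formula holds for m+1, and by induction N(F(k)) = 2^{k+1} − 1 for all k ≥ 0.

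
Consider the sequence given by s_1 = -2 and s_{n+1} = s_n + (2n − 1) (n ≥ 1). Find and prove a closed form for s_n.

Claim: s_n = n^2 − 2n − 1.

Base case: s_1 = -2, and 1^2 − 2·1 − 1 = -2.
Assume s_j = j^2 − 2j − 1.
Then s_{j+1} = s_j + (2j − 1) = (j^2 − 2j − 1) + (2j − 1) = j^2 − 2,
and (j+1)^2 − 2·(j+1) − 1 = j^2 − 2.
Hence s_n = n^2 − 2n − 1 for every n ≥ 1, by induction.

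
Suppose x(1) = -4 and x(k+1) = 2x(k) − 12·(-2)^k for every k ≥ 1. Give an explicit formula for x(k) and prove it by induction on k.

Claim: x(k) = 2^k + 3·(-2)^k.

Base case: x(1) = -4, and 2^1 + 3·(-2)^1 = 2 − 6 = -4.
Assume x(r) = 2^r + 3·(-2)^r for some r ≥ 1.
Then x(r+1) = 2x(r) − 12·(-2)^r = 2·(2^r + 3·(-2)^r) − 12·(-2)^r = 2^{r+1} + 6·(-2)^r − 12·(-2)^r = 2^{r+1} − 6·(-2)^r = 2^{r+1} + 3·(-2)^{r+1}.
By induction, x(k) = 2^k + 3·(-2)^k for all k ≥ 1.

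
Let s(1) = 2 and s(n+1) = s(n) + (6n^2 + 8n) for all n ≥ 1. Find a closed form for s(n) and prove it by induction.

Claim: s(n) = 2n^3 + n^2 − 3n + 2.

Base case: s(1) = 2, and 2·1^3 + 1^2 − 3·1 + 2 = 2.
Assume s(k) = 2k^3 + k^2 − 3k + 2.
Then s(k+1) = s(k) + (6k^2 + 8k) = (2k^3 + k^2 − 3k + 2) + (6k^2 + 8k) = 2k^3 + 7k^2 + 5k + 2,
and 2·(k+1)^3 + (k+1)^2 − 3·(k+1) + 2 = 2k^3 + 7k^2 + 5k + 2.
This completes the inductive step, so s(n) = 2n^3 + n^2 − 3n + 2 for all n ≥ 1.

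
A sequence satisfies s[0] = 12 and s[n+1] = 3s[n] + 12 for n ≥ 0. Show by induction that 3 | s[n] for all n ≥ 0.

Base case: s[0] = 12 = 3·4, so 3 | s[0].
Assume 3 | s[m], so s[m] = 3t for some integer t.
Then s[m+1] = 3s[m] + 12 = 3·(3t) + 12 = 3(3t + 4), so 3 | s[m+1].
So the property holds for m+1, and by induction 3 | s[n] for all n ≥ 0.

3 | s[n]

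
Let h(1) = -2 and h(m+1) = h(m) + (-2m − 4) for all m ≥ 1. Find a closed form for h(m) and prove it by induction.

Claim: h(m) = -m^2 − 3m + 2.

Base case: h(1) = -2, and -1^2 − 3·1 + 2 = -2.
Assume h(k) = -k^2 − 3k + 2.
Then h(k+1) = h(k) + (-2k − 4) = (-k^2 − 3k + 2) + (-2k − 4) = -k^2 − 5k − 2,
and -(k+1)^2 − 3·(k+1) + 2 = -k^2 − 5k − 2.
Hence h(m) = -m^2 − 3m + 2 for every m ≥ 1, by induction.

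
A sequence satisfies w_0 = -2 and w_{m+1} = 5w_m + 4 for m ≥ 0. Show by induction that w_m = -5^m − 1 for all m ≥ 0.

Base case: w_0 = -2, and -5^0 − 1 = -1 − 1 = -2.
Assume w_r = -5^r − 1 for some r ≥ 0.
Then w_{r+1} = 5w_r + 4 = 5·(-5^r − 1) + 4 = -5^{r+1} − 5 + 4 = -5^{r+1} − 1.
So the formula holds for r+1, and by induction w_m = -5^m − 1 for all m ≥ 0.

w_m = -5^m − 1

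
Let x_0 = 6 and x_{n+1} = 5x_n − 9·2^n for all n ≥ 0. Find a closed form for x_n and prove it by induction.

Claim: x_n = 3·5^n + 3·2^n.

Base case: x_0 = 6, and 3·5^0 + 3·2^0 = 3 + 3 = 6.
Assume x_j = 3·5^j + 3·2^j for some j ≥ 0.
Then x_{j+1} = 5x_j − 9·2^j = 5·(3·5^j + 3·2^j) − 9·2^j = 3·5^{j+1} + 15·2^j − 9·2^j = 3·5^{j+1} + 6·2^j = 3·5^{j+1} + 3·2^{j+1}.
Hence x_n = 3·5^n + 3·2^n for every n ≥ 0, by induction.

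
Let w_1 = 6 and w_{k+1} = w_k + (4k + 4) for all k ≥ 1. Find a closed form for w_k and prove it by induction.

Claim: w_k = 2k^2 + 2k + 2.

Base case: w_1 = 6, and 2·1^2 + 2·1 + 2 = 6.
Assume w_j = 2j^2 + 2j + 2.
Then w_{j+1} = w_j + (4j + 4) = (2j^2 + 2j + 2) + (4j + 4) = 2j^2 + 6j + 6,
and 2·(j+1)^2 + 2·(j+1) + 2 = 2j^2 + 6j + 6.
This completes the inductive step, so w_k = 2k^2 + 2k + 2 for all k ≥ 1.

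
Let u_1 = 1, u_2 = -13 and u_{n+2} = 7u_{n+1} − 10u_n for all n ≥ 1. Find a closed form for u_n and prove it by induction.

Claim: u_n = 3·2^n − 5^n.

Base cases: u_1 = 1 and 3·2^1 − 5^1 = 1; u_2 = -13 and 3·2^2 − 5^2 = -13.
Assume u_j = 3·2^j − 5^j for all 1 ≤ j ≤ k, where k ≥ 2.
Then u_{k+1} = 7u_k − 10u_{k−1} = 7·(3·2^k − 5^k) − 10·(3·2^{k−1} − 5^{k−1}) = 3·(7·2 − 10)2^{k−1} − (7·5 − 10)5^{k−1} = 12·2^{k−1} − 25·5^{k−1} = 3·2^{k+1} − 5^{k+1}.
So the formula holds for k+1, and by strong induction u_n = 3·2^n − 5^n for all n ≥ 1.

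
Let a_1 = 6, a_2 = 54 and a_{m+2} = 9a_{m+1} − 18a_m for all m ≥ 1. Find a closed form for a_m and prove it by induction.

Claim: a_m = 2·6^m − 2·3^m.

Base cases: a_1 = 6 and 2·6^1 − 2·3^1 = 6; a_2 = 54 and 2·6^2 − 2·3^2 = 54.
Assume a_j = 2·6^j − 2·3^j for all 1 ≤ j ≤ r, where r ≥ 2.
Then a_{r+1} = 9a_r − 18a_{r−1} = 9·(2·6^r − 2·3^r) − 18·(2·6^{r−1} − 2·3^{r−1}) = 2·(9·6 − 18)6^{r−1} − 2·(9·3 − 18)3^{r−1} = 72·6^{r−1} − 18·3^{r−1} = 2·6^{r+1} − 2·3^{r+1}.
This completes the inductive step, so a_m = 2·6^m − 2·3^m for all m ≥ 1.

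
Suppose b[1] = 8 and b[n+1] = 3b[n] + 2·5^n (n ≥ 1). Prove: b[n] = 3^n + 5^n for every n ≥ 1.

Base case: b[1] = 8, and 3^1 + 5^1 = 3 + 5 = 8.
Assume b[k] = 3^k + 5^k for some k ≥ 1.
Then b[k+1] = 3b[k] + 2·5^k = 3·(3^k + 5^k) + 2·5^k = 3^{k+1} + 3·5^k + 2·5^k = 3^{k+1} + 5·5^k = 3^{k+1} + 5^{k+1}.
This completes the inductive step, so b[n] = 3^n + 5^n for all n ≥ 1.

b[n] = 3^n + 5^n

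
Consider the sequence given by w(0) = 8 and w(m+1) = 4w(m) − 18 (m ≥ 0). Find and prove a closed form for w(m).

Claim: w(m) = 2·4^m + 6.

Base case: w(0) = 8, and 2·4^0 + 6 = 2 + 6 = 8.
Assume w(j) = 2·4^j + 6 for some j ≥ 0.
Then w(j+1) = 4w(j) − 18 = 4·(2·4^j + 6) − 18 = 8·4^j + 24 − 18 = 2·4^{j+1} + 6.
This completes the inductive step, so w(m) = 2·4^m + 6 for all m ≥ 0.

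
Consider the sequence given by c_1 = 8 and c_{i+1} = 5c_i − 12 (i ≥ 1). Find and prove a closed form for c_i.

Claim: c_i = 5^i + 3.

Base case: c_1 = 8, and 5^1 + 3 = 5 + 3 = 8.
Assume c_k = 5^k + 3 for some k ≥ 1.
Then c_{k+1} = 5c_k − 12 = 5·(5^k + 3) − 12 = 5^{k+1} + 15 − 12 = 5^{k+1} + 3.
Hence c_i = 5^i + 3 for every i ≥ 1, by induction.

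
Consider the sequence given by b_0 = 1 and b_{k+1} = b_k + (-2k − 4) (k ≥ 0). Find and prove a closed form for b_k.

Claim: b_k = -k^2 − 3k + 1.

Base case: b_0 = 1, and -0^2 − 3·0 + 1 = 1.
Assume b_m = -m^2 − 3m + 1.
Then b_{m+1} = b_m + (-2m − 4) = (-m^2 − 3m + 1) + (-2m − 4) = -m^2 − 5m − 3,
and -(m+1)^2 − 3·(m+1) + 1 = -m^2 − 5m − 3.
By induction, b_k = -k^2 − 3k + 1 for all k ≥ 0.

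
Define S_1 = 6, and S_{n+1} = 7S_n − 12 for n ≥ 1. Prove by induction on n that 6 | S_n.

Base case: S_1 = 6 = 6·1, so 6 | S_1.
Assume 6 | S_j, so S_j = 6t for some integer t.
Then S_{j+1} = 7S_j − 12 = 7·(6t) − 12 = 6(7t − 2), so 6 | S_{j+1}.
So the property holds for j+1, and by induction 6 | S_n for all n ≥ 1.

6 | S_n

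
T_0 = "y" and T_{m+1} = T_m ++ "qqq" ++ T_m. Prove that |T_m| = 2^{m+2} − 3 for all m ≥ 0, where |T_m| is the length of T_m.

Base case: |T_0| = 1, and 2^{0+2} − 3 = 1.
Assume |T_k| = 2^{k+2} − 3.
Then |T_{k+1}| = |T_k| + 3 + |T_k| = 2|T_k| + 3 = 2(2^{k+2} − 3) + 3 = 2^{k+3} − 6 + 3 = 2^{k+3} − 3.
So the formula holds for k+1, and by induction |T_m| = 2^{m+2} − 3 for all m ≥ 0.

|T_m| = 2^{m+2} − 3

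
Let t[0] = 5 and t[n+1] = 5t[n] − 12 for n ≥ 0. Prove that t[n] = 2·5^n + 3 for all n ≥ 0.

Base case: t[0] = 5, and 2·5^0 + 3 = 2 + 3 = 5.
Assume t[k] = 2·5^k + 3 for some k ≥ 0.
Then t[k+1] = 5t[k] − 12 = 5·(2·5^k + 3) − 12 = 10·5^k + 15 − 12 = 2·5^{k+1} + 3.
By induction, t[n] = 2·5^n + 3 for all n ≥ 0.

t[n] = 2·5^n + 3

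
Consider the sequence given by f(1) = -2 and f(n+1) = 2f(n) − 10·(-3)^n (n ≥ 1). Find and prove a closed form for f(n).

Claim: f(n) = 2·2^n + 2·(-3)^n.

Base case: f(1) = -2, and 2·2^1 + 2·(-3)^1 = 4 − 6 = -2.
Assume f(j) = 2·2^j + 2·(-3)^j for some j ≥ 1.
Then f(j+1) = 2f(j) − 10·(-3)^j = 2·(2·2^j + 2·(-3)^j) − 10·(-3)^j = 2·2^{j+1} + 4·(-3)^j − 10·(-3)^j = 2·2^{j+1} − 6·(-3)^j = 2·2^{j+1} + 2·(-3)^{j+1}.
This completes the inductive step, so f(n) = 2·2^n + 2·(-3)^n for all n ≥ 1.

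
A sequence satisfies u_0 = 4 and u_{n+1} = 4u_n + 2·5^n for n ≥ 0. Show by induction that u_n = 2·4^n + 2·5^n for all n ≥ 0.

Base case: u_0 = 4, and 2·4^0 + 2·5^0 = 2 + 2 = 4.
Assume u_m = 2·4^m + 2·5^m for some m ≥ 0.
Then u_{m+1} = 4u_m + 2·5^m = 4·(2·4^m + 2·5^m) + 2·5^m = 2·4^{m+1} + 8·5^m + 2·5^m = 2·4^{m+1} + 10·5^m = 2·4^{m+1} + 2·5^{m+1}.
Hence u_n = 2·4^n + 2·5^n for every n ≥ 0, by induction.

u_n = 2·4^n + 2·5^n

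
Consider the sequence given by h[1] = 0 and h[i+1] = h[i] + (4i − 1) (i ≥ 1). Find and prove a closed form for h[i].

Claim: h[i] = 2i^2 − 3i + 1.

Base case: h[1] = 0, and 2·1^2 − 3·1 + 1 = 0.
Assume h[j] = 2j^2 − 3j + 1.
Then h[j+1] = h[j] + (4j − 1) = (2j^2 − 3j + 1) + (4j − 1) = 2j^2 + j,
and 2·(j+1)^2 − 3·(j+1) + 1 = 2j^2 + j.
By induction, h[i] = 2i^2 − 3i + 1 for all i ≥ 1.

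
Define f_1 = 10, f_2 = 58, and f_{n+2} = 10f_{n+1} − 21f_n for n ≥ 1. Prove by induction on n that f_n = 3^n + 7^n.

Base cases: f_1 = 10 and 3^1 + 7^1 = 10; f_2 = 58 and 3^2 + 7^2 = 58.
Assume f_i = 3^i + 7^i for all 1 ≤ i ≤ j, where j ≥ 2.
Then f_{j+1} = 10f_j − 21f_{j−1} = 10·(3^j + 7^j) − 21·(3^{j−1} + 7^{j−1}) = (10·3 − 21)3^{j−1} + (10·7 − 21)7^{j−1} = 9·3^{j−1} + 49·7^{j−1} = 3^{j+1} + 7^{j+1}.
Hence f_n = 3^n + 7^n for every n ≥ 1, by strong induction.

f_n = 3^n + 7^n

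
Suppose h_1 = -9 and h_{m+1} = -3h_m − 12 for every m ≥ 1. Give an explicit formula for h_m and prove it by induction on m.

Claim: h_m = 2·(-3)^m − 3.

Base case: h_1 = -9, and 2·(-3)^1 − 3 = -6 − 3 = -9.
Assume h_k = 2·(-3)^k − 3 for some k ≥ 1.
Then h_{k+1} = -3h_k − 12 = -3·(2·(-3)^k − 3) − 12 = -6·(-3)^k + 9 − 12 = 2·(-3)^{k+1} − 3.
This completes the inductive step, so h_m = 2·(-3)^m − 3 for all m ≥ 1.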